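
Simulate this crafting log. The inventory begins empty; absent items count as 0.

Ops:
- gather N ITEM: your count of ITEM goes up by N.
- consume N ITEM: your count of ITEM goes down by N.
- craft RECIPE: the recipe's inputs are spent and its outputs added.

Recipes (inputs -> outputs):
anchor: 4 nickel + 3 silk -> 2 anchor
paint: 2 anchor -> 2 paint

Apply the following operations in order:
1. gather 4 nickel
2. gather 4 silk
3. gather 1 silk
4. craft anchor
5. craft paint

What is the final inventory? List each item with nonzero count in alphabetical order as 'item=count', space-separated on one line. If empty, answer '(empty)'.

Answer: paint=2 silk=2

Derivation:
After 1 (gather 4 nickel): nickel=4
After 2 (gather 4 silk): nickel=4 silk=4
After 3 (gather 1 silk): nickel=4 silk=5
After 4 (craft anchor): anchor=2 silk=2
After 5 (craft paint): paint=2 silk=2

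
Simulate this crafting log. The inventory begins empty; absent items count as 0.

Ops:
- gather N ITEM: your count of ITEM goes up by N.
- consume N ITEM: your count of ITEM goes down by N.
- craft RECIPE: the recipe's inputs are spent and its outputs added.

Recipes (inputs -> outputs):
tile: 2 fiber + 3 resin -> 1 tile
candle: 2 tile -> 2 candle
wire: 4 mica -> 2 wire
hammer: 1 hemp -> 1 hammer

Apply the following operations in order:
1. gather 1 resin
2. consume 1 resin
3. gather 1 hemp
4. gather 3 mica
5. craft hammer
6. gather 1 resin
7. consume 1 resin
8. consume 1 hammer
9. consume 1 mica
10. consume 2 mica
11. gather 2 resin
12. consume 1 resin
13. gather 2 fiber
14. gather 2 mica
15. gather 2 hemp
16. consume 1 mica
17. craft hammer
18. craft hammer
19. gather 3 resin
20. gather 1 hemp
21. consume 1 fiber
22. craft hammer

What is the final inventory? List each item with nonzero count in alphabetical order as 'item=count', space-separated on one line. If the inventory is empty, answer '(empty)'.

Answer: fiber=1 hammer=3 mica=1 resin=4

Derivation:
After 1 (gather 1 resin): resin=1
After 2 (consume 1 resin): (empty)
After 3 (gather 1 hemp): hemp=1
After 4 (gather 3 mica): hemp=1 mica=3
After 5 (craft hammer): hammer=1 mica=3
After 6 (gather 1 resin): hammer=1 mica=3 resin=1
After 7 (consume 1 resin): hammer=1 mica=3
After 8 (consume 1 hammer): mica=3
After 9 (consume 1 mica): mica=2
After 10 (consume 2 mica): (empty)
After 11 (gather 2 resin): resin=2
After 12 (consume 1 resin): resin=1
After 13 (gather 2 fiber): fiber=2 resin=1
After 14 (gather 2 mica): fiber=2 mica=2 resin=1
After 15 (gather 2 hemp): fiber=2 hemp=2 mica=2 resin=1
After 16 (consume 1 mica): fiber=2 hemp=2 mica=1 resin=1
After 17 (craft hammer): fiber=2 hammer=1 hemp=1 mica=1 resin=1
After 18 (craft hammer): fiber=2 hammer=2 mica=1 resin=1
After 19 (gather 3 resin): fiber=2 hammer=2 mica=1 resin=4
After 20 (gather 1 hemp): fiber=2 hammer=2 hemp=1 mica=1 resin=4
After 21 (consume 1 fiber): fiber=1 hammer=2 hemp=1 mica=1 resin=4
After 22 (craft hammer): fiber=1 hammer=3 mica=1 resin=4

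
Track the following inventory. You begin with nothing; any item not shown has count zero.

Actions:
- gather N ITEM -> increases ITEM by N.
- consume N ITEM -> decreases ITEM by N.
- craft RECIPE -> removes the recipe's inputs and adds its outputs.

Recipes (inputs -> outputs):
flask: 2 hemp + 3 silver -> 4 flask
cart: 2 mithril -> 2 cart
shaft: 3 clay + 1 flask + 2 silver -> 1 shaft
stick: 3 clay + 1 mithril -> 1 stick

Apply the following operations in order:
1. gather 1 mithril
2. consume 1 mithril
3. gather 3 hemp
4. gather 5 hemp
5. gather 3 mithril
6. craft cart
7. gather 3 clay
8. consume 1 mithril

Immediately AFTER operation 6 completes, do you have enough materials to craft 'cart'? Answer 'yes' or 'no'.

Answer: no

Derivation:
After 1 (gather 1 mithril): mithril=1
After 2 (consume 1 mithril): (empty)
After 3 (gather 3 hemp): hemp=3
After 4 (gather 5 hemp): hemp=8
After 5 (gather 3 mithril): hemp=8 mithril=3
After 6 (craft cart): cart=2 hemp=8 mithril=1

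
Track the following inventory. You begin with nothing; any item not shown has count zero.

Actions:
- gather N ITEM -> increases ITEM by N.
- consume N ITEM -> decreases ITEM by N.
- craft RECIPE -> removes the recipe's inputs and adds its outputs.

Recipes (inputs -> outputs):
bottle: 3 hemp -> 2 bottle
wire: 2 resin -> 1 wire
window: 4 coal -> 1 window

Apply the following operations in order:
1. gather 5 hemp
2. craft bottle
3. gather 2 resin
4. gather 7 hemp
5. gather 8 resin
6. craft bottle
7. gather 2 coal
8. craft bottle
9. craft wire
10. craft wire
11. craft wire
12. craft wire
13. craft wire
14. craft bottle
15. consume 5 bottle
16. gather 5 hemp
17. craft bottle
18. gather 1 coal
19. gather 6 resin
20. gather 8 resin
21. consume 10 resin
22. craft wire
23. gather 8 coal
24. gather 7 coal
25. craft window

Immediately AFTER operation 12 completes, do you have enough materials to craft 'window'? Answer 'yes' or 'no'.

After 1 (gather 5 hemp): hemp=5
After 2 (craft bottle): bottle=2 hemp=2
After 3 (gather 2 resin): bottle=2 hemp=2 resin=2
After 4 (gather 7 hemp): bottle=2 hemp=9 resin=2
After 5 (gather 8 resin): bottle=2 hemp=9 resin=10
After 6 (craft bottle): bottle=4 hemp=6 resin=10
After 7 (gather 2 coal): bottle=4 coal=2 hemp=6 resin=10
After 8 (craft bottle): bottle=6 coal=2 hemp=3 resin=10
After 9 (craft wire): bottle=6 coal=2 hemp=3 resin=8 wire=1
After 10 (craft wire): bottle=6 coal=2 hemp=3 resin=6 wire=2
After 11 (craft wire): bottle=6 coal=2 hemp=3 resin=4 wire=3
After 12 (craft wire): bottle=6 coal=2 hemp=3 resin=2 wire=4

Answer: no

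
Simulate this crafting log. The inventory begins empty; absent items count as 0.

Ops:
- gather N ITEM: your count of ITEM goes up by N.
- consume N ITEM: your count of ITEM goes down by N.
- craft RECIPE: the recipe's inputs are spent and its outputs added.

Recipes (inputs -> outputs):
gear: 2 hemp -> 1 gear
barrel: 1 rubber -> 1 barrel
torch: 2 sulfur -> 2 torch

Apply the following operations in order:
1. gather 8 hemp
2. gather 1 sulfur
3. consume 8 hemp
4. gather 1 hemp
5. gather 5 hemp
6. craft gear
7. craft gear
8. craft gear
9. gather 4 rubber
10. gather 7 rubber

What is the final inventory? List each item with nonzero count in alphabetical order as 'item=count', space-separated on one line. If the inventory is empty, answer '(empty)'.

After 1 (gather 8 hemp): hemp=8
After 2 (gather 1 sulfur): hemp=8 sulfur=1
After 3 (consume 8 hemp): sulfur=1
After 4 (gather 1 hemp): hemp=1 sulfur=1
After 5 (gather 5 hemp): hemp=6 sulfur=1
After 6 (craft gear): gear=1 hemp=4 sulfur=1
After 7 (craft gear): gear=2 hemp=2 sulfur=1
After 8 (craft gear): gear=3 sulfur=1
After 9 (gather 4 rubber): gear=3 rubber=4 sulfur=1
After 10 (gather 7 rubber): gear=3 rubber=11 sulfur=1

Answer: gear=3 rubber=11 sulfur=1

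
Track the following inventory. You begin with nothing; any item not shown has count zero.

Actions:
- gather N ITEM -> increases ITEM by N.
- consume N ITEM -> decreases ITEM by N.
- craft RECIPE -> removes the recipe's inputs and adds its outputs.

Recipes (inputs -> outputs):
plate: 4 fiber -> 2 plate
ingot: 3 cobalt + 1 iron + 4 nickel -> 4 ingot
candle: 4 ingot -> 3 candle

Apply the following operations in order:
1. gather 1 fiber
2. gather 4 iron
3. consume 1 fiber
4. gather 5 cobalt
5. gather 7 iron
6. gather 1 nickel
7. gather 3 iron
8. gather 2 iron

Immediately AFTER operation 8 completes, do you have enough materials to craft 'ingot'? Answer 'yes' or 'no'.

Answer: no

Derivation:
After 1 (gather 1 fiber): fiber=1
After 2 (gather 4 iron): fiber=1 iron=4
After 3 (consume 1 fiber): iron=4
After 4 (gather 5 cobalt): cobalt=5 iron=4
After 5 (gather 7 iron): cobalt=5 iron=11
After 6 (gather 1 nickel): cobalt=5 iron=11 nickel=1
After 7 (gather 3 iron): cobalt=5 iron=14 nickel=1
After 8 (gather 2 iron): cobalt=5 iron=16 nickel=1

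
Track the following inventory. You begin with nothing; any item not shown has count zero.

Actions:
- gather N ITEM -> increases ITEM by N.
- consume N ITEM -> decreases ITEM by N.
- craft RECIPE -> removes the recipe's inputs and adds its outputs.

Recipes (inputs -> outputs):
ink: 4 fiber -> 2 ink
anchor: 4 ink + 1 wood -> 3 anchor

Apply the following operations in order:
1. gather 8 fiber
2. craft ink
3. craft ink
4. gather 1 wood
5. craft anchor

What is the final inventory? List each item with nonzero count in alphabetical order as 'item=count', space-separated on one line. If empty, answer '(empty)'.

Answer: anchor=3

Derivation:
After 1 (gather 8 fiber): fiber=8
After 2 (craft ink): fiber=4 ink=2
After 3 (craft ink): ink=4
After 4 (gather 1 wood): ink=4 wood=1
After 5 (craft anchor): anchor=3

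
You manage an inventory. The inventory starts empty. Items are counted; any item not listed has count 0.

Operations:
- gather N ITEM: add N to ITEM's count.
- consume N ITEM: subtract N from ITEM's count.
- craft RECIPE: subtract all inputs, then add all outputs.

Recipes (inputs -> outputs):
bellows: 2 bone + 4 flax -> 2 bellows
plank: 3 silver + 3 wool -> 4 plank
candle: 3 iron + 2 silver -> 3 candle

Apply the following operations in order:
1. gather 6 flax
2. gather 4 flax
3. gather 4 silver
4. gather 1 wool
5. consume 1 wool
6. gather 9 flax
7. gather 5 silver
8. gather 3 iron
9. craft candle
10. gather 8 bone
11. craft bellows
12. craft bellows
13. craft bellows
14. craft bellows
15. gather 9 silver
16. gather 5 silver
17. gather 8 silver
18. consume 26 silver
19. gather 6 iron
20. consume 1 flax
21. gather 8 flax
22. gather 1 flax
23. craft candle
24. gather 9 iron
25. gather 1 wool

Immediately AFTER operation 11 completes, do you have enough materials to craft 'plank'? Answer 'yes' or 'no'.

Answer: no

Derivation:
After 1 (gather 6 flax): flax=6
After 2 (gather 4 flax): flax=10
After 3 (gather 4 silver): flax=10 silver=4
After 4 (gather 1 wool): flax=10 silver=4 wool=1
After 5 (consume 1 wool): flax=10 silver=4
After 6 (gather 9 flax): flax=19 silver=4
After 7 (gather 5 silver): flax=19 silver=9
After 8 (gather 3 iron): flax=19 iron=3 silver=9
After 9 (craft candle): candle=3 flax=19 silver=7
After 10 (gather 8 bone): bone=8 candle=3 flax=19 silver=7
After 11 (craft bellows): bellows=2 bone=6 candle=3 flax=15 silver=7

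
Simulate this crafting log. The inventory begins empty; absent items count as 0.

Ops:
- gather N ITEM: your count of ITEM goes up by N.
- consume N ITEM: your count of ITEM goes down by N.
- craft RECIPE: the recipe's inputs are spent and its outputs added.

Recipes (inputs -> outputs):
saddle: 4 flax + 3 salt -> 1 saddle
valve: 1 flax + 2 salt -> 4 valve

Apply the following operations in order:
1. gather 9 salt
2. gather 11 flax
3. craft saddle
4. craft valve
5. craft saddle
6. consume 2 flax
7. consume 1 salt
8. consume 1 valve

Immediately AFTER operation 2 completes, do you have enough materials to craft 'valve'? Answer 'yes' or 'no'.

Answer: yes

Derivation:
After 1 (gather 9 salt): salt=9
After 2 (gather 11 flax): flax=11 salt=9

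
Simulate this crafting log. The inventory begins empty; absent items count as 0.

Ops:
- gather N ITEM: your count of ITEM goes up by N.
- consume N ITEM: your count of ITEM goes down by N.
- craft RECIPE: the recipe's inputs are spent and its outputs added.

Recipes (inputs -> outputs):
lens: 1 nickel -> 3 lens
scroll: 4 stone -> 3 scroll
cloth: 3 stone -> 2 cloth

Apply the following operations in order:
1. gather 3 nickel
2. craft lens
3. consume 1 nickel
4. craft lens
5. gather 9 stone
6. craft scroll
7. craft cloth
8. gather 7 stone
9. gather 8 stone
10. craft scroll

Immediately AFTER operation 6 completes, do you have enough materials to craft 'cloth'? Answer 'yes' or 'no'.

Answer: yes

Derivation:
After 1 (gather 3 nickel): nickel=3
After 2 (craft lens): lens=3 nickel=2
After 3 (consume 1 nickel): lens=3 nickel=1
After 4 (craft lens): lens=6
After 5 (gather 9 stone): lens=6 stone=9
After 6 (craft scroll): lens=6 scroll=3 stone=5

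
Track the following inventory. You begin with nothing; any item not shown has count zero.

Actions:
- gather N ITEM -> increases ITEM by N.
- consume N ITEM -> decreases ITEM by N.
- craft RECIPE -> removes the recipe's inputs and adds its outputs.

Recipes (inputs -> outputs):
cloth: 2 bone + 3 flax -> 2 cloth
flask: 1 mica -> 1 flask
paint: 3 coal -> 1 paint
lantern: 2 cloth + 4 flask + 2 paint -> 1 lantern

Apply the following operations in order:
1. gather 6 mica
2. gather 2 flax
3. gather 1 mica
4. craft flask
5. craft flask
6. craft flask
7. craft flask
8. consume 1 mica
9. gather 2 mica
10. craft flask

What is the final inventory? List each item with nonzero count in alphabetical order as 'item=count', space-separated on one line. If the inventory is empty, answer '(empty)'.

After 1 (gather 6 mica): mica=6
After 2 (gather 2 flax): flax=2 mica=6
After 3 (gather 1 mica): flax=2 mica=7
After 4 (craft flask): flask=1 flax=2 mica=6
After 5 (craft flask): flask=2 flax=2 mica=5
After 6 (craft flask): flask=3 flax=2 mica=4
After 7 (craft flask): flask=4 flax=2 mica=3
After 8 (consume 1 mica): flask=4 flax=2 mica=2
After 9 (gather 2 mica): flask=4 flax=2 mica=4
After 10 (craft flask): flask=5 flax=2 mica=3

Answer: flask=5 flax=2 mica=3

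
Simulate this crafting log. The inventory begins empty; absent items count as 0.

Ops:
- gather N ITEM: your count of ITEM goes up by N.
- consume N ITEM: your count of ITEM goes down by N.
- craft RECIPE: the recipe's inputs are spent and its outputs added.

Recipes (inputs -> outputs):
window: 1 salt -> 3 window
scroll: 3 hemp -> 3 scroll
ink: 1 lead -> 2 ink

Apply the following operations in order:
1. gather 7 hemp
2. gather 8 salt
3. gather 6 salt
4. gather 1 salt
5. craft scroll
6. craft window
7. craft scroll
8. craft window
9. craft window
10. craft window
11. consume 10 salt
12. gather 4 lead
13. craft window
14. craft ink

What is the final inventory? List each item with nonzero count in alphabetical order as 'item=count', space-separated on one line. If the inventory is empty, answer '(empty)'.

Answer: hemp=1 ink=2 lead=3 scroll=6 window=15

Derivation:
After 1 (gather 7 hemp): hemp=7
After 2 (gather 8 salt): hemp=7 salt=8
After 3 (gather 6 salt): hemp=7 salt=14
After 4 (gather 1 salt): hemp=7 salt=15
After 5 (craft scroll): hemp=4 salt=15 scroll=3
After 6 (craft window): hemp=4 salt=14 scroll=3 window=3
After 7 (craft scroll): hemp=1 salt=14 scroll=6 window=3
After 8 (craft window): hemp=1 salt=13 scroll=6 window=6
After 9 (craft window): hemp=1 salt=12 scroll=6 window=9
After 10 (craft window): hemp=1 salt=11 scroll=6 window=12
After 11 (consume 10 salt): hemp=1 salt=1 scroll=6 window=12
After 12 (gather 4 lead): hemp=1 lead=4 salt=1 scroll=6 window=12
After 13 (craft window): hemp=1 lead=4 scroll=6 window=15
After 14 (craft ink): hemp=1 ink=2 lead=3 scroll=6 window=15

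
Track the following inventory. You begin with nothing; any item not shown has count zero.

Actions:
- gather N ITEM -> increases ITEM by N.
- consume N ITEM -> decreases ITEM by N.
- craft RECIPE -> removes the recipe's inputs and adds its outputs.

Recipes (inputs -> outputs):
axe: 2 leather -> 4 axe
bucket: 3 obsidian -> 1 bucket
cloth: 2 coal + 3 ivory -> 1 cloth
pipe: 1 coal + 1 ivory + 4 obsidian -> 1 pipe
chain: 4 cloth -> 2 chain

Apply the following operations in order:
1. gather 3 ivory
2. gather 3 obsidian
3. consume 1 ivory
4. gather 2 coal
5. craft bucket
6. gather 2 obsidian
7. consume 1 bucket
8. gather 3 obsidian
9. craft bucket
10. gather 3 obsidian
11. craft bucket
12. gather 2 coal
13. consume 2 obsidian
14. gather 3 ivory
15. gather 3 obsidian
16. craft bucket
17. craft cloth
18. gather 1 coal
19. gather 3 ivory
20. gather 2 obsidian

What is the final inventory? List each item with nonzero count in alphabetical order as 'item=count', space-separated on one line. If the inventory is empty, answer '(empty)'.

After 1 (gather 3 ivory): ivory=3
After 2 (gather 3 obsidian): ivory=3 obsidian=3
After 3 (consume 1 ivory): ivory=2 obsidian=3
After 4 (gather 2 coal): coal=2 ivory=2 obsidian=3
After 5 (craft bucket): bucket=1 coal=2 ivory=2
After 6 (gather 2 obsidian): bucket=1 coal=2 ivory=2 obsidian=2
After 7 (consume 1 bucket): coal=2 ivory=2 obsidian=2
After 8 (gather 3 obsidian): coal=2 ivory=2 obsidian=5
After 9 (craft bucket): bucket=1 coal=2 ivory=2 obsidian=2
After 10 (gather 3 obsidian): bucket=1 coal=2 ivory=2 obsidian=5
After 11 (craft bucket): bucket=2 coal=2 ivory=2 obsidian=2
After 12 (gather 2 coal): bucket=2 coal=4 ivory=2 obsidian=2
After 13 (consume 2 obsidian): bucket=2 coal=4 ivory=2
After 14 (gather 3 ivory): bucket=2 coal=4 ivory=5
After 15 (gather 3 obsidian): bucket=2 coal=4 ivory=5 obsidian=3
After 16 (craft bucket): bucket=3 coal=4 ivory=5
After 17 (craft cloth): bucket=3 cloth=1 coal=2 ivory=2
After 18 (gather 1 coal): bucket=3 cloth=1 coal=3 ivory=2
After 19 (gather 3 ivory): bucket=3 cloth=1 coal=3 ivory=5
After 20 (gather 2 obsidian): bucket=3 cloth=1 coal=3 ivory=5 obsidian=2

Answer: bucket=3 cloth=1 coal=3 ivory=5 obsidian=2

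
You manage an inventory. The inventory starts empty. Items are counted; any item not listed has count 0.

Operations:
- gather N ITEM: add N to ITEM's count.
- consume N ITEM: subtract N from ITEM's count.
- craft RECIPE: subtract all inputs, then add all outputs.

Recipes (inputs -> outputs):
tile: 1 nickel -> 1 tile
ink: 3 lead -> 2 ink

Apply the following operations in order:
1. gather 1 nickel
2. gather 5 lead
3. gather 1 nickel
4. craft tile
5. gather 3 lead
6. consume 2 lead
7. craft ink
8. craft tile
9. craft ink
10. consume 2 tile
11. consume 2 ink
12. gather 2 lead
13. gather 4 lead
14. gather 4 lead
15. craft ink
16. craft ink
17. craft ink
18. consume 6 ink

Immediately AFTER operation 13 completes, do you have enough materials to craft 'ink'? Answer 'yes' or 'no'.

Answer: yes

Derivation:
After 1 (gather 1 nickel): nickel=1
After 2 (gather 5 lead): lead=5 nickel=1
After 3 (gather 1 nickel): lead=5 nickel=2
After 4 (craft tile): lead=5 nickel=1 tile=1
After 5 (gather 3 lead): lead=8 nickel=1 tile=1
After 6 (consume 2 lead): lead=6 nickel=1 tile=1
After 7 (craft ink): ink=2 lead=3 nickel=1 tile=1
After 8 (craft tile): ink=2 lead=3 tile=2
After 9 (craft ink): ink=4 tile=2
After 10 (consume 2 tile): ink=4
After 11 (consume 2 ink): ink=2
After 12 (gather 2 lead): ink=2 lead=2
After 13 (gather 4 lead): ink=2 lead=6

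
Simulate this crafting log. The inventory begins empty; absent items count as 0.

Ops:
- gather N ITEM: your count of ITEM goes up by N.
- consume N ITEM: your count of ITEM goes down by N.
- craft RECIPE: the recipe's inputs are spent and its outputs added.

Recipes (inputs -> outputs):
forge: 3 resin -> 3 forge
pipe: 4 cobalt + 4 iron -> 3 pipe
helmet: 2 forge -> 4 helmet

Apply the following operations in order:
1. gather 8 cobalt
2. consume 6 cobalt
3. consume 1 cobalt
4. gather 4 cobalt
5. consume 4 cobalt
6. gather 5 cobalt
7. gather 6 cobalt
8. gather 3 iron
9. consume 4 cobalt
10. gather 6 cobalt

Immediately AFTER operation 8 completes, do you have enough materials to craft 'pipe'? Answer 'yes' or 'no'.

Answer: no

Derivation:
After 1 (gather 8 cobalt): cobalt=8
After 2 (consume 6 cobalt): cobalt=2
After 3 (consume 1 cobalt): cobalt=1
After 4 (gather 4 cobalt): cobalt=5
After 5 (consume 4 cobalt): cobalt=1
After 6 (gather 5 cobalt): cobalt=6
After 7 (gather 6 cobalt): cobalt=12
After 8 (gather 3 iron): cobalt=12 iron=3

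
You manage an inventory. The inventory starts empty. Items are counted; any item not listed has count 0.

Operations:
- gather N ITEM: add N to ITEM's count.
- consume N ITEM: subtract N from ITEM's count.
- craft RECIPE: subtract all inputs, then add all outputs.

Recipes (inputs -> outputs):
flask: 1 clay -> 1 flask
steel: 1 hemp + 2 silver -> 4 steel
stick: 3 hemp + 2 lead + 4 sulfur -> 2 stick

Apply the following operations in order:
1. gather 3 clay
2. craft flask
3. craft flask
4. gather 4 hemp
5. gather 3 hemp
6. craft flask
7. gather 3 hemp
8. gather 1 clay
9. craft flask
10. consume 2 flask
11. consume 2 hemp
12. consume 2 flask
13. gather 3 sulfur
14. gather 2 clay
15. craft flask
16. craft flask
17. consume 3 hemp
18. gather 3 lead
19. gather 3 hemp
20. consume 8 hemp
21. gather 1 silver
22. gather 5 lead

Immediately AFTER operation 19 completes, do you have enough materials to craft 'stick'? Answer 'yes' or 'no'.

Answer: no

Derivation:
After 1 (gather 3 clay): clay=3
After 2 (craft flask): clay=2 flask=1
After 3 (craft flask): clay=1 flask=2
After 4 (gather 4 hemp): clay=1 flask=2 hemp=4
After 5 (gather 3 hemp): clay=1 flask=2 hemp=7
After 6 (craft flask): flask=3 hemp=7
After 7 (gather 3 hemp): flask=3 hemp=10
After 8 (gather 1 clay): clay=1 flask=3 hemp=10
After 9 (craft flask): flask=4 hemp=10
After 10 (consume 2 flask): flask=2 hemp=10
After 11 (consume 2 hemp): flask=2 hemp=8
After 12 (consume 2 flask): hemp=8
After 13 (gather 3 sulfur): hemp=8 sulfur=3
After 14 (gather 2 clay): clay=2 hemp=8 sulfur=3
After 15 (craft flask): clay=1 flask=1 hemp=8 sulfur=3
After 16 (craft flask): flask=2 hemp=8 sulfur=3
After 17 (consume 3 hemp): flask=2 hemp=5 sulfur=3
After 18 (gather 3 lead): flask=2 hemp=5 lead=3 sulfur=3
After 19 (gather 3 hemp): flask=2 hemp=8 lead=3 sulfur=3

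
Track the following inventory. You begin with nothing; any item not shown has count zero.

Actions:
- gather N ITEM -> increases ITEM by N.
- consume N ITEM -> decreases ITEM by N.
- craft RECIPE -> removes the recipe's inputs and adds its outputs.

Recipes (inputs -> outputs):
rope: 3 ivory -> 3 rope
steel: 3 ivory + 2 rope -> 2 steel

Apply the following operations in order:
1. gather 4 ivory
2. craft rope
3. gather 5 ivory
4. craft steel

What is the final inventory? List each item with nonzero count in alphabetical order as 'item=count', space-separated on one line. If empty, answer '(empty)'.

Answer: ivory=3 rope=1 steel=2

Derivation:
After 1 (gather 4 ivory): ivory=4
After 2 (craft rope): ivory=1 rope=3
After 3 (gather 5 ivory): ivory=6 rope=3
After 4 (craft steel): ivory=3 rope=1 steel=2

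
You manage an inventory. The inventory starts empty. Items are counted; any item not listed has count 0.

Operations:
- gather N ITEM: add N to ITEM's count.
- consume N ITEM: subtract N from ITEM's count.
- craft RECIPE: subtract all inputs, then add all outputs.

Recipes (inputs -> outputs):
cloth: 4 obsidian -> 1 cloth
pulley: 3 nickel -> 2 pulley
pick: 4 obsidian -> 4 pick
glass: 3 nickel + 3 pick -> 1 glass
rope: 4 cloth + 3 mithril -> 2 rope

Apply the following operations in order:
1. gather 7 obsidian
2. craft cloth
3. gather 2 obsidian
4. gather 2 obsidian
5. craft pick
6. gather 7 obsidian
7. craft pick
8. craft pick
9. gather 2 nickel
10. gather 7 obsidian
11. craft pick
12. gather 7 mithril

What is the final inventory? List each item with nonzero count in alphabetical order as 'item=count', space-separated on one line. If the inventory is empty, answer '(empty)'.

After 1 (gather 7 obsidian): obsidian=7
After 2 (craft cloth): cloth=1 obsidian=3
After 3 (gather 2 obsidian): cloth=1 obsidian=5
After 4 (gather 2 obsidian): cloth=1 obsidian=7
After 5 (craft pick): cloth=1 obsidian=3 pick=4
After 6 (gather 7 obsidian): cloth=1 obsidian=10 pick=4
After 7 (craft pick): cloth=1 obsidian=6 pick=8
After 8 (craft pick): cloth=1 obsidian=2 pick=12
After 9 (gather 2 nickel): cloth=1 nickel=2 obsidian=2 pick=12
After 10 (gather 7 obsidian): cloth=1 nickel=2 obsidian=9 pick=12
After 11 (craft pick): cloth=1 nickel=2 obsidian=5 pick=16
After 12 (gather 7 mithril): cloth=1 mithril=7 nickel=2 obsidian=5 pick=16

Answer: cloth=1 mithril=7 nickel=2 obsidian=5 pick=16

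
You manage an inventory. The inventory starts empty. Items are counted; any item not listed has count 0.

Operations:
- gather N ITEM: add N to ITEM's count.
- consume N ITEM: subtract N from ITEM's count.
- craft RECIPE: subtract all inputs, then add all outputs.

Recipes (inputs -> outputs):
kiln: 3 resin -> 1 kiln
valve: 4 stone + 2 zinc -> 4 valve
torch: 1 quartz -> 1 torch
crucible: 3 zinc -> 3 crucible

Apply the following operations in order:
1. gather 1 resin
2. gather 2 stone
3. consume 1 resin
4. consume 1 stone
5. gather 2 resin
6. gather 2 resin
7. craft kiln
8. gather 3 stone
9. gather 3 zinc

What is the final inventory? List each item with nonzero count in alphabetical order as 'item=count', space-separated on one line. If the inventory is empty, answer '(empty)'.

Answer: kiln=1 resin=1 stone=4 zinc=3

Derivation:
After 1 (gather 1 resin): resin=1
After 2 (gather 2 stone): resin=1 stone=2
After 3 (consume 1 resin): stone=2
After 4 (consume 1 stone): stone=1
After 5 (gather 2 resin): resin=2 stone=1
After 6 (gather 2 resin): resin=4 stone=1
After 7 (craft kiln): kiln=1 resin=1 stone=1
After 8 (gather 3 stone): kiln=1 resin=1 stone=4
After 9 (gather 3 zinc): kiln=1 resin=1 stone=4 zinc=3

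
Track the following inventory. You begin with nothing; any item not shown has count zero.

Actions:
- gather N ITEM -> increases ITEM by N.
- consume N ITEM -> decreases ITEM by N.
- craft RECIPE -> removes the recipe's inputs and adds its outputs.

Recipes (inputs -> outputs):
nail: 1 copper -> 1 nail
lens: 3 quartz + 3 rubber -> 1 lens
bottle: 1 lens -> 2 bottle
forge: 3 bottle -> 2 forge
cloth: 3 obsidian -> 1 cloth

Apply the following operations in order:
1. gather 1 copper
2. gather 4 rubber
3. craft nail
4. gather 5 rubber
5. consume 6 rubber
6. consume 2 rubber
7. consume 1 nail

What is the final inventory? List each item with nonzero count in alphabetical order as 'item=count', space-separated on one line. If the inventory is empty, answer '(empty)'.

Answer: rubber=1

Derivation:
After 1 (gather 1 copper): copper=1
After 2 (gather 4 rubber): copper=1 rubber=4
After 3 (craft nail): nail=1 rubber=4
After 4 (gather 5 rubber): nail=1 rubber=9
After 5 (consume 6 rubber): nail=1 rubber=3
After 6 (consume 2 rubber): nail=1 rubber=1
After 7 (consume 1 nail): rubber=1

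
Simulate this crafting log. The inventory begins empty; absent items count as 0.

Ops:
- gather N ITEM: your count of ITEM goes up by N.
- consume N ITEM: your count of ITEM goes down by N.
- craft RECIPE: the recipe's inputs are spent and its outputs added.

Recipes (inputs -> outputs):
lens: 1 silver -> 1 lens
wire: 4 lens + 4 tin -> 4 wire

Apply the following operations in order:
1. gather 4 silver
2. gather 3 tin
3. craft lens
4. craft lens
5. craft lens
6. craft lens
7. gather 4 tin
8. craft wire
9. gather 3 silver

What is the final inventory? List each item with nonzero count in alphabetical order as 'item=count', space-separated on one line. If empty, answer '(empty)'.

After 1 (gather 4 silver): silver=4
After 2 (gather 3 tin): silver=4 tin=3
After 3 (craft lens): lens=1 silver=3 tin=3
After 4 (craft lens): lens=2 silver=2 tin=3
After 5 (craft lens): lens=3 silver=1 tin=3
After 6 (craft lens): lens=4 tin=3
After 7 (gather 4 tin): lens=4 tin=7
After 8 (craft wire): tin=3 wire=4
After 9 (gather 3 silver): silver=3 tin=3 wire=4

Answer: silver=3 tin=3 wire=4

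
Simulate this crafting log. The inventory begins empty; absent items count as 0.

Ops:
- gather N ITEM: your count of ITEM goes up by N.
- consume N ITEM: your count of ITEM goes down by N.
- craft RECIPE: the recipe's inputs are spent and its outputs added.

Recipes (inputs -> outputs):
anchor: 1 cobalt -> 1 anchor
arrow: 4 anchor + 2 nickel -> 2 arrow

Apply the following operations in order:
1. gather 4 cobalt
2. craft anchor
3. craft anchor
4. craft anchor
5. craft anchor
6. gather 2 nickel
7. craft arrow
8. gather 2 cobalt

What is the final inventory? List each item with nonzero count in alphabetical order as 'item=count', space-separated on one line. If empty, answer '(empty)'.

After 1 (gather 4 cobalt): cobalt=4
After 2 (craft anchor): anchor=1 cobalt=3
After 3 (craft anchor): anchor=2 cobalt=2
After 4 (craft anchor): anchor=3 cobalt=1
After 5 (craft anchor): anchor=4
After 6 (gather 2 nickel): anchor=4 nickel=2
After 7 (craft arrow): arrow=2
After 8 (gather 2 cobalt): arrow=2 cobalt=2

Answer: arrow=2 cobalt=2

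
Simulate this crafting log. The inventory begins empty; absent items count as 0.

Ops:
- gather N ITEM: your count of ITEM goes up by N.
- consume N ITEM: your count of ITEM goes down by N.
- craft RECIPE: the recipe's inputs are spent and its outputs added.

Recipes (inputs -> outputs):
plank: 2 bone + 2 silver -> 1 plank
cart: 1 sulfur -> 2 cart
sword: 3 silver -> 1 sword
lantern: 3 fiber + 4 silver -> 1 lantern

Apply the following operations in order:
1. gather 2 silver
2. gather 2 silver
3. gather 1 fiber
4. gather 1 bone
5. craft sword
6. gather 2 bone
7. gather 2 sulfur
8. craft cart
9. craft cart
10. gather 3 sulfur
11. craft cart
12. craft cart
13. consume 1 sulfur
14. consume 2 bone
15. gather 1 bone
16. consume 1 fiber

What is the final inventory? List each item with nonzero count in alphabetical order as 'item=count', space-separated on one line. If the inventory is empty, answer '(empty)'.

Answer: bone=2 cart=8 silver=1 sword=1

Derivation:
After 1 (gather 2 silver): silver=2
After 2 (gather 2 silver): silver=4
After 3 (gather 1 fiber): fiber=1 silver=4
After 4 (gather 1 bone): bone=1 fiber=1 silver=4
After 5 (craft sword): bone=1 fiber=1 silver=1 sword=1
After 6 (gather 2 bone): bone=3 fiber=1 silver=1 sword=1
After 7 (gather 2 sulfur): bone=3 fiber=1 silver=1 sulfur=2 sword=1
After 8 (craft cart): bone=3 cart=2 fiber=1 silver=1 sulfur=1 sword=1
After 9 (craft cart): bone=3 cart=4 fiber=1 silver=1 sword=1
After 10 (gather 3 sulfur): bone=3 cart=4 fiber=1 silver=1 sulfur=3 sword=1
After 11 (craft cart): bone=3 cart=6 fiber=1 silver=1 sulfur=2 sword=1
After 12 (craft cart): bone=3 cart=8 fiber=1 silver=1 sulfur=1 sword=1
After 13 (consume 1 sulfur): bone=3 cart=8 fiber=1 silver=1 sword=1
After 14 (consume 2 bone): bone=1 cart=8 fiber=1 silver=1 sword=1
After 15 (gather 1 bone): bone=2 cart=8 fiber=1 silver=1 sword=1
After 16 (consume 1 fiber): bone=2 cart=8 silver=1 sword=1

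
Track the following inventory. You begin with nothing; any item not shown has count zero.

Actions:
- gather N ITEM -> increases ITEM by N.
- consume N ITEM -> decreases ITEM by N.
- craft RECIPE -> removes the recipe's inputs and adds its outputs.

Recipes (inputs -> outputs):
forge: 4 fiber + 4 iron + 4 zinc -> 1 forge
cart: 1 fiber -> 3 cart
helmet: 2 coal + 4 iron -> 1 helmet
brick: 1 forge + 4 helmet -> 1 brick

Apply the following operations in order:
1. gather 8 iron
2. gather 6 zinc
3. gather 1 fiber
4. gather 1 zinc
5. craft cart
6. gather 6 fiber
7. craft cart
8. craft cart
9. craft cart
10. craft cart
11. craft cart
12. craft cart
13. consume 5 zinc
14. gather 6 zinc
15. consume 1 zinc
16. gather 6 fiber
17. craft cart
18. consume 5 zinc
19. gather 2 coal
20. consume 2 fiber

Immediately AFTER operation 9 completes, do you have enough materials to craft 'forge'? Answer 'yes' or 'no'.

After 1 (gather 8 iron): iron=8
After 2 (gather 6 zinc): iron=8 zinc=6
After 3 (gather 1 fiber): fiber=1 iron=8 zinc=6
After 4 (gather 1 zinc): fiber=1 iron=8 zinc=7
After 5 (craft cart): cart=3 iron=8 zinc=7
After 6 (gather 6 fiber): cart=3 fiber=6 iron=8 zinc=7
After 7 (craft cart): cart=6 fiber=5 iron=8 zinc=7
After 8 (craft cart): cart=9 fiber=4 iron=8 zinc=7
After 9 (craft cart): cart=12 fiber=3 iron=8 zinc=7

Answer: no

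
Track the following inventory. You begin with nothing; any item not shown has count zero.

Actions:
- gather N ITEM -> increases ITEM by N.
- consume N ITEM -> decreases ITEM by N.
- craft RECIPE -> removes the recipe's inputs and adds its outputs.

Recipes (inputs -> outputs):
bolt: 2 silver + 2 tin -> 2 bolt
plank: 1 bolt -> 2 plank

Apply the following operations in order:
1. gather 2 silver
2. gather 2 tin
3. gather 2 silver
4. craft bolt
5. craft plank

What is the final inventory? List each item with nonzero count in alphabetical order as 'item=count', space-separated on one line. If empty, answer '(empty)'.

After 1 (gather 2 silver): silver=2
After 2 (gather 2 tin): silver=2 tin=2
After 3 (gather 2 silver): silver=4 tin=2
After 4 (craft bolt): bolt=2 silver=2
After 5 (craft plank): bolt=1 plank=2 silver=2

Answer: bolt=1 plank=2 silver=2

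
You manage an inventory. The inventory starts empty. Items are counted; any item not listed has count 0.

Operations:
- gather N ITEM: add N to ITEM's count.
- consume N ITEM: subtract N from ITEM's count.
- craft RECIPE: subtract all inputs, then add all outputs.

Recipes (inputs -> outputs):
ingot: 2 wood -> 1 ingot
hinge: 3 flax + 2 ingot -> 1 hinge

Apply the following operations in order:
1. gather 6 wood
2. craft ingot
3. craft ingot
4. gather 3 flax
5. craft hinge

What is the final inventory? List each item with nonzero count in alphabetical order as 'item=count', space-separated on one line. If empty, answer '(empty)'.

Answer: hinge=1 wood=2

Derivation:
After 1 (gather 6 wood): wood=6
After 2 (craft ingot): ingot=1 wood=4
After 3 (craft ingot): ingot=2 wood=2
After 4 (gather 3 flax): flax=3 ingot=2 wood=2
After 5 (craft hinge): hinge=1 wood=2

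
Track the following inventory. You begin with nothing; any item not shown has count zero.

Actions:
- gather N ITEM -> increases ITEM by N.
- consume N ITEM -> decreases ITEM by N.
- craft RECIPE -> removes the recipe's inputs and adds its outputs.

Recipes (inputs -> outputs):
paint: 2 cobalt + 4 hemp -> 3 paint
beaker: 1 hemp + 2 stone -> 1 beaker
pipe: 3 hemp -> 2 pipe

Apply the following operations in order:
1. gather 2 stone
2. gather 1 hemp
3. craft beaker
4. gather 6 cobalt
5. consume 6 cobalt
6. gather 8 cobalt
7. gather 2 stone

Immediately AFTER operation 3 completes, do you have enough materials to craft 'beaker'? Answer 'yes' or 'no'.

Answer: no

Derivation:
After 1 (gather 2 stone): stone=2
After 2 (gather 1 hemp): hemp=1 stone=2
After 3 (craft beaker): beaker=1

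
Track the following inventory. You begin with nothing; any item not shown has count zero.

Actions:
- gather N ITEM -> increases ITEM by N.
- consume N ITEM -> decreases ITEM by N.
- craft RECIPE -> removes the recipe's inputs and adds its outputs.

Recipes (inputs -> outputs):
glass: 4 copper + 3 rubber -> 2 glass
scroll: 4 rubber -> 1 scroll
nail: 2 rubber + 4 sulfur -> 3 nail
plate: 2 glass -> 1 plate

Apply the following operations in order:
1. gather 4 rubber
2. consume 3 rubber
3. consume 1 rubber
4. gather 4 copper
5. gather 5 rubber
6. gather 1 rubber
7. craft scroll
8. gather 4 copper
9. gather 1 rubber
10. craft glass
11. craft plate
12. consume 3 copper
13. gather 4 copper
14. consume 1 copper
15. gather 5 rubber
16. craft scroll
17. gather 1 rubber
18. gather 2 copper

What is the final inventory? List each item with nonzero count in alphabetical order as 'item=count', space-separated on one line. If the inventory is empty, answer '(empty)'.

After 1 (gather 4 rubber): rubber=4
After 2 (consume 3 rubber): rubber=1
After 3 (consume 1 rubber): (empty)
After 4 (gather 4 copper): copper=4
After 5 (gather 5 rubber): copper=4 rubber=5
After 6 (gather 1 rubber): copper=4 rubber=6
After 7 (craft scroll): copper=4 rubber=2 scroll=1
After 8 (gather 4 copper): copper=8 rubber=2 scroll=1
After 9 (gather 1 rubber): copper=8 rubber=3 scroll=1
After 10 (craft glass): copper=4 glass=2 scroll=1
After 11 (craft plate): copper=4 plate=1 scroll=1
After 12 (consume 3 copper): copper=1 plate=1 scroll=1
After 13 (gather 4 copper): copper=5 plate=1 scroll=1
After 14 (consume 1 copper): copper=4 plate=1 scroll=1
After 15 (gather 5 rubber): copper=4 plate=1 rubber=5 scroll=1
After 16 (craft scroll): copper=4 plate=1 rubber=1 scroll=2
After 17 (gather 1 rubber): copper=4 plate=1 rubber=2 scroll=2
After 18 (gather 2 copper): copper=6 plate=1 rubber=2 scroll=2

Answer: copper=6 plate=1 rubber=2 scroll=2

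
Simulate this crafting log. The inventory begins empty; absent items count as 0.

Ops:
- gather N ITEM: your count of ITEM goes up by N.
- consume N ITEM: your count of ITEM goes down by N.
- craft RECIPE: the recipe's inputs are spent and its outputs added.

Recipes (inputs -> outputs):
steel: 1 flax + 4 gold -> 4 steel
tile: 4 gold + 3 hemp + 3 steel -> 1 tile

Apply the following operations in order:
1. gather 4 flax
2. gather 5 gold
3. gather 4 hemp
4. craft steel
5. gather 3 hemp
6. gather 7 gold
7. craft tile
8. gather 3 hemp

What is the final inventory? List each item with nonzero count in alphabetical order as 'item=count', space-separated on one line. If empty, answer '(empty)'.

After 1 (gather 4 flax): flax=4
After 2 (gather 5 gold): flax=4 gold=5
After 3 (gather 4 hemp): flax=4 gold=5 hemp=4
After 4 (craft steel): flax=3 gold=1 hemp=4 steel=4
After 5 (gather 3 hemp): flax=3 gold=1 hemp=7 steel=4
After 6 (gather 7 gold): flax=3 gold=8 hemp=7 steel=4
After 7 (craft tile): flax=3 gold=4 hemp=4 steel=1 tile=1
After 8 (gather 3 hemp): flax=3 gold=4 hemp=7 steel=1 tile=1

Answer: flax=3 gold=4 hemp=7 steel=1 tile=1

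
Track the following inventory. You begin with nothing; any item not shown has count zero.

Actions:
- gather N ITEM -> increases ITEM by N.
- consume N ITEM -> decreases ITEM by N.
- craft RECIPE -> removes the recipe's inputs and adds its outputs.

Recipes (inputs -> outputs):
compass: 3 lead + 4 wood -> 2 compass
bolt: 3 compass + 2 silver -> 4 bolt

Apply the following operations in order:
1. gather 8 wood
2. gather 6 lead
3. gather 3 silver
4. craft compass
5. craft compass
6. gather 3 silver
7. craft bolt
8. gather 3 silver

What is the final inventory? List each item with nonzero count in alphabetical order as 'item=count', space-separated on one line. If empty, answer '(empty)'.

After 1 (gather 8 wood): wood=8
After 2 (gather 6 lead): lead=6 wood=8
After 3 (gather 3 silver): lead=6 silver=3 wood=8
After 4 (craft compass): compass=2 lead=3 silver=3 wood=4
After 5 (craft compass): compass=4 silver=3
After 6 (gather 3 silver): compass=4 silver=6
After 7 (craft bolt): bolt=4 compass=1 silver=4
After 8 (gather 3 silver): bolt=4 compass=1 silver=7

Answer: bolt=4 compass=1 silver=7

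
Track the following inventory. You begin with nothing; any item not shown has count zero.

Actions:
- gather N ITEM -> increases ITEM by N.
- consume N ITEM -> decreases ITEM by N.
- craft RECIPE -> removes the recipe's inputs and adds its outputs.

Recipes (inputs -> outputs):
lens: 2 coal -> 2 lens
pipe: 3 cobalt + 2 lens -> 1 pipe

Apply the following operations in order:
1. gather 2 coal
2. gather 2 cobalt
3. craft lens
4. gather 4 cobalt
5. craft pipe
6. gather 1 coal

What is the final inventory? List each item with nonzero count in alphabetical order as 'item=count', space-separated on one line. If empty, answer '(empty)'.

Answer: coal=1 cobalt=3 pipe=1

Derivation:
After 1 (gather 2 coal): coal=2
After 2 (gather 2 cobalt): coal=2 cobalt=2
After 3 (craft lens): cobalt=2 lens=2
After 4 (gather 4 cobalt): cobalt=6 lens=2
After 5 (craft pipe): cobalt=3 pipe=1
After 6 (gather 1 coal): coal=1 cobalt=3 pipe=1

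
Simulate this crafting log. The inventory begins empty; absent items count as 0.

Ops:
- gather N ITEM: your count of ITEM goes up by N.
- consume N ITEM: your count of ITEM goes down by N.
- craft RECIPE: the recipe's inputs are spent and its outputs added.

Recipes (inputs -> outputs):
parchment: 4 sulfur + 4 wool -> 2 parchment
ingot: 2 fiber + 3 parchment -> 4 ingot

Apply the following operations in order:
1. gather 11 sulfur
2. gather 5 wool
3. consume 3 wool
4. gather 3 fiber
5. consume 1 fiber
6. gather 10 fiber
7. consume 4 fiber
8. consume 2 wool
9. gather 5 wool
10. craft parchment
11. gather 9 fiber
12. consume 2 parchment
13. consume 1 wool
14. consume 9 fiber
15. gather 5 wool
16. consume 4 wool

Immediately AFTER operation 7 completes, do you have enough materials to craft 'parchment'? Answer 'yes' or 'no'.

Answer: no

Derivation:
After 1 (gather 11 sulfur): sulfur=11
After 2 (gather 5 wool): sulfur=11 wool=5
After 3 (consume 3 wool): sulfur=11 wool=2
After 4 (gather 3 fiber): fiber=3 sulfur=11 wool=2
After 5 (consume 1 fiber): fiber=2 sulfur=11 wool=2
After 6 (gather 10 fiber): fiber=12 sulfur=11 wool=2
After 7 (consume 4 fiber): fiber=8 sulfur=11 wool=2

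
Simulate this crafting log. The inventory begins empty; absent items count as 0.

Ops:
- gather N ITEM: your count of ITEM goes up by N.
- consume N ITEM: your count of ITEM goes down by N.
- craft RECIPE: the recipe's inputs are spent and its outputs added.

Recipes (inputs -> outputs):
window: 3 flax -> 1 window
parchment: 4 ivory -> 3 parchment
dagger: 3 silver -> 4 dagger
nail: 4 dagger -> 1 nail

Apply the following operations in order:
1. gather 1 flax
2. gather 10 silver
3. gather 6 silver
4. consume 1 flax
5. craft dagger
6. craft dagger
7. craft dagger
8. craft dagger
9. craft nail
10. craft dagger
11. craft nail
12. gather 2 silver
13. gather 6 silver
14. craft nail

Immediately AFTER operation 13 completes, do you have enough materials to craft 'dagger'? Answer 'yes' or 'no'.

After 1 (gather 1 flax): flax=1
After 2 (gather 10 silver): flax=1 silver=10
After 3 (gather 6 silver): flax=1 silver=16
After 4 (consume 1 flax): silver=16
After 5 (craft dagger): dagger=4 silver=13
After 6 (craft dagger): dagger=8 silver=10
After 7 (craft dagger): dagger=12 silver=7
After 8 (craft dagger): dagger=16 silver=4
After 9 (craft nail): dagger=12 nail=1 silver=4
After 10 (craft dagger): dagger=16 nail=1 silver=1
After 11 (craft nail): dagger=12 nail=2 silver=1
After 12 (gather 2 silver): dagger=12 nail=2 silver=3
After 13 (gather 6 silver): dagger=12 nail=2 silver=9

Answer: yes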